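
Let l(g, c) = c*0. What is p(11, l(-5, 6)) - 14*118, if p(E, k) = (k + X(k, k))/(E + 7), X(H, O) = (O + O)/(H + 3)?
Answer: -1652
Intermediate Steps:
l(g, c) = 0
X(H, O) = 2*O/(3 + H) (X(H, O) = (2*O)/(3 + H) = 2*O/(3 + H))
p(E, k) = (k + 2*k/(3 + k))/(7 + E) (p(E, k) = (k + 2*k/(3 + k))/(E + 7) = (k + 2*k/(3 + k))/(7 + E))
p(11, l(-5, 6)) - 14*118 = 0*(5 + 0)/((3 + 0)*(7 + 11)) - 14*118 = 0*5/(3*18) - 1652 = 0*(1/3)*(1/18)*5 - 1652 = 0 - 1652 = -1652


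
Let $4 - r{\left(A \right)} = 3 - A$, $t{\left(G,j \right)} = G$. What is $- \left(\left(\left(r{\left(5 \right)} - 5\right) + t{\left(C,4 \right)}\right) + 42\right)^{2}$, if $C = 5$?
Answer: $-2304$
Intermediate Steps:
$r{\left(A \right)} = 1 + A$ ($r{\left(A \right)} = 4 - \left(3 - A\right) = 4 + \left(-3 + A\right) = 1 + A$)
$- \left(\left(\left(r{\left(5 \right)} - 5\right) + t{\left(C,4 \right)}\right) + 42\right)^{2} = - \left(\left(\left(\left(1 + 5\right) - 5\right) + 5\right) + 42\right)^{2} = - \left(\left(\left(6 - 5\right) + 5\right) + 42\right)^{2} = - \left(\left(1 + 5\right) + 42\right)^{2} = - \left(6 + 42\right)^{2} = - 48^{2} = \left(-1\right) 2304 = -2304$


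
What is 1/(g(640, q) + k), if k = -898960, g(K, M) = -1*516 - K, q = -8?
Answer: -1/900116 ≈ -1.1110e-6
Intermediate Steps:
g(K, M) = -516 - K
1/(g(640, q) + k) = 1/((-516 - 1*640) - 898960) = 1/((-516 - 640) - 898960) = 1/(-1156 - 898960) = 1/(-900116) = -1/900116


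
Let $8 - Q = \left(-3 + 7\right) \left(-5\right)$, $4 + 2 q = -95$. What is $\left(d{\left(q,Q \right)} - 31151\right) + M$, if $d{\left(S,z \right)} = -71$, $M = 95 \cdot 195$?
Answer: $-12697$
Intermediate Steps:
$q = - \frac{99}{2}$ ($q = -2 + \frac{1}{2} \left(-95\right) = -2 - \frac{95}{2} = - \frac{99}{2} \approx -49.5$)
$M = 18525$
$Q = 28$ ($Q = 8 - \left(-3 + 7\right) \left(-5\right) = 8 - 4 \left(-5\right) = 8 - -20 = 8 + 20 = 28$)
$\left(d{\left(q,Q \right)} - 31151\right) + M = \left(-71 - 31151\right) + 18525 = -31222 + 18525 = -12697$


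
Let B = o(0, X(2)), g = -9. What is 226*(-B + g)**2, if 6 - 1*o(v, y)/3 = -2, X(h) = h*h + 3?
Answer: 246114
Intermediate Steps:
X(h) = 3 + h**2 (X(h) = h**2 + 3 = 3 + h**2)
o(v, y) = 24 (o(v, y) = 18 - 3*(-2) = 18 + 6 = 24)
B = 24
226*(-B + g)**2 = 226*(-1*24 - 9)**2 = 226*(-24 - 9)**2 = 226*(-33)**2 = 226*1089 = 246114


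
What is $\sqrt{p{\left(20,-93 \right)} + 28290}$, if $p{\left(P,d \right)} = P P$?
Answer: $\sqrt{28690} \approx 169.38$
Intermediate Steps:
$p{\left(P,d \right)} = P^{2}$
$\sqrt{p{\left(20,-93 \right)} + 28290} = \sqrt{20^{2} + 28290} = \sqrt{400 + 28290} = \sqrt{28690}$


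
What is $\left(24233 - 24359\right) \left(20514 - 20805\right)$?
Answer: $36666$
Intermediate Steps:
$\left(24233 - 24359\right) \left(20514 - 20805\right) = \left(-126\right) \left(-291\right) = 36666$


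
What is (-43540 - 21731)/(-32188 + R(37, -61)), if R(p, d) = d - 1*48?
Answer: 65271/32297 ≈ 2.0210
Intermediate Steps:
R(p, d) = -48 + d (R(p, d) = d - 48 = -48 + d)
(-43540 - 21731)/(-32188 + R(37, -61)) = (-43540 - 21731)/(-32188 + (-48 - 61)) = -65271/(-32188 - 109) = -65271/(-32297) = -65271*(-1/32297) = 65271/32297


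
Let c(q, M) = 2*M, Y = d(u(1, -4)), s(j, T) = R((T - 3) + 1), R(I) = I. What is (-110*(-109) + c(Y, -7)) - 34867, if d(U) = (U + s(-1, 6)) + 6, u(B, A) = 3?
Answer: -22891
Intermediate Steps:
s(j, T) = -2 + T (s(j, T) = (T - 3) + 1 = (-3 + T) + 1 = -2 + T)
d(U) = 10 + U (d(U) = (U + (-2 + 6)) + 6 = (U + 4) + 6 = (4 + U) + 6 = 10 + U)
Y = 13 (Y = 10 + 3 = 13)
(-110*(-109) + c(Y, -7)) - 34867 = (-110*(-109) + 2*(-7)) - 34867 = (11990 - 14) - 34867 = 11976 - 34867 = -22891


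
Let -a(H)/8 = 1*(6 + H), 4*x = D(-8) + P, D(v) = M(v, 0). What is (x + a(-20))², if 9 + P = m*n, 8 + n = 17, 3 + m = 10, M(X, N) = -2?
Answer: 15625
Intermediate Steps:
m = 7 (m = -3 + 10 = 7)
D(v) = -2
n = 9 (n = -8 + 17 = 9)
P = 54 (P = -9 + 7*9 = -9 + 63 = 54)
x = 13 (x = (-2 + 54)/4 = (¼)*52 = 13)
a(H) = -48 - 8*H (a(H) = -8*(6 + H) = -48 - 8*H)
(x + a(-20))² = (13 + (-48 - 8*(-20)))² = (13 + (-48 + 160))² = (13 + 112)² = 125² = 15625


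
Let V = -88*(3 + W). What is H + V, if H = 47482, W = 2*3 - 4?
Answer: 47042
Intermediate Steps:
W = 2 (W = 6 - 4 = 2)
V = -440 (V = -88*(3 + 2) = -88*5 = -440)
H + V = 47482 - 440 = 47042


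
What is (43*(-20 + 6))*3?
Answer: -1806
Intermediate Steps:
(43*(-20 + 6))*3 = (43*(-14))*3 = -602*3 = -1806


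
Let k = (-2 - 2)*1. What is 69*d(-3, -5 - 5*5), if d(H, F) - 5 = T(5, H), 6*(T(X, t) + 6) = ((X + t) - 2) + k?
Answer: -115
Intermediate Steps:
k = -4 (k = -4*1 = -4)
T(X, t) = -7 + X/6 + t/6 (T(X, t) = -6 + (((X + t) - 2) - 4)/6 = -6 + ((-2 + X + t) - 4)/6 = -6 + (-6 + X + t)/6 = -6 + (-1 + X/6 + t/6) = -7 + X/6 + t/6)
d(H, F) = -7/6 + H/6 (d(H, F) = 5 + (-7 + (1/6)*5 + H/6) = 5 + (-7 + 5/6 + H/6) = 5 + (-37/6 + H/6) = -7/6 + H/6)
69*d(-3, -5 - 5*5) = 69*(-7/6 + (1/6)*(-3)) = 69*(-7/6 - 1/2) = 69*(-5/3) = -115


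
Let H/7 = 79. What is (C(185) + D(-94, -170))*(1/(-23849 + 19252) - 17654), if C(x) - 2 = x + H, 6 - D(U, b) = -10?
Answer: -61353511884/4597 ≈ -1.3346e+7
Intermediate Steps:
H = 553 (H = 7*79 = 553)
D(U, b) = 16 (D(U, b) = 6 - 1*(-10) = 6 + 10 = 16)
C(x) = 555 + x (C(x) = 2 + (x + 553) = 2 + (553 + x) = 555 + x)
(C(185) + D(-94, -170))*(1/(-23849 + 19252) - 17654) = ((555 + 185) + 16)*(1/(-23849 + 19252) - 17654) = (740 + 16)*(1/(-4597) - 17654) = 756*(-1/4597 - 17654) = 756*(-81155439/4597) = -61353511884/4597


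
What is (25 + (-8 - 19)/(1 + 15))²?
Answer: 139129/256 ≈ 543.47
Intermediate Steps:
(25 + (-8 - 19)/(1 + 15))² = (25 - 27/16)² = (373/16)² = 139129/256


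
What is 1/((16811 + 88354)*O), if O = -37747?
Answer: -1/3969663255 ≈ -2.5191e-10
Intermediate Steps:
1/((16811 + 88354)*O) = 1/((16811 + 88354)*(-37747)) = -1/37747/105165 = (1/105165)*(-1/37747) = -1/3969663255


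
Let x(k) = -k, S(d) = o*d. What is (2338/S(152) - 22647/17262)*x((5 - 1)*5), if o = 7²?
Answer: 155875/7809 ≈ 19.961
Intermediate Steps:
o = 49
S(d) = 49*d
(2338/S(152) - 22647/17262)*x((5 - 1)*5) = (2338/((49*152)) - 22647/17262)*(-(5 - 1)*5) = (2338/7448 - 22647*1/17262)*(-4*5) = (2338*(1/7448) - 7549/5754)*(-1*20) = (167/532 - 7549/5754)*(-20) = -31175/31236*(-20) = 155875/7809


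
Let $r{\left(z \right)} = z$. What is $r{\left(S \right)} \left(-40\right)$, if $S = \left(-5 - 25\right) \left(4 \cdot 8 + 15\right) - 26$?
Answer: $57440$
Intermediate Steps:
$S = -1436$ ($S = - 30 \left(32 + 15\right) - 26 = \left(-30\right) 47 - 26 = -1410 - 26 = -1436$)
$r{\left(S \right)} \left(-40\right) = \left(-1436\right) \left(-40\right) = 57440$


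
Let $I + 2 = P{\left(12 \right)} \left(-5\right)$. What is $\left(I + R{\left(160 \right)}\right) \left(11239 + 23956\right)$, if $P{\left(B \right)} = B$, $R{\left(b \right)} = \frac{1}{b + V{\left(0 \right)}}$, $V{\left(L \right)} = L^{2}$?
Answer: $- \frac{69819841}{32} \approx -2.1819 \cdot 10^{6}$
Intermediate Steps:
$R{\left(b \right)} = \frac{1}{b}$ ($R{\left(b \right)} = \frac{1}{b + 0^{2}} = \frac{1}{b + 0} = \frac{1}{b}$)
$I = -62$ ($I = -2 + 12 \left(-5\right) = -2 - 60 = -62$)
$\left(I + R{\left(160 \right)}\right) \left(11239 + 23956\right) = \left(-62 + \frac{1}{160}\right) \left(11239 + 23956\right) = \left(-62 + \frac{1}{160}\right) 35195 = \left(- \frac{9919}{160}\right) 35195 = - \frac{69819841}{32}$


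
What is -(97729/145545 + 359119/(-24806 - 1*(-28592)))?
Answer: -17545992283/183677790 ≈ -95.526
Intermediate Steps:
-(97729/145545 + 359119/(-24806 - 1*(-28592))) = -(97729*(1/145545) + 359119/(-24806 + 28592)) = -(97729/145545 + 359119/3786) = -1*17545992283/183677790 = -17545992283/183677790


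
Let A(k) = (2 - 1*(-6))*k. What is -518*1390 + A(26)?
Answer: -719812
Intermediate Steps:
A(k) = 8*k (A(k) = (2 + 6)*k = 8*k)
-518*1390 + A(26) = -518*1390 + 8*26 = -720020 + 208 = -719812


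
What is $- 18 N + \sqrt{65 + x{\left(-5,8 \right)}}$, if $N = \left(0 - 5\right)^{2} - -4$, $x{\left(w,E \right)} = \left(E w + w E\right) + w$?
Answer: $-522 + 2 i \sqrt{5} \approx -522.0 + 4.4721 i$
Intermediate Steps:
$x{\left(w,E \right)} = w + 2 E w$ ($x{\left(w,E \right)} = \left(E w + E w\right) + w = 2 E w + w = w + 2 E w$)
$N = 29$ ($N = \left(-5\right)^{2} + 4 = 25 + 4 = 29$)
$- 18 N + \sqrt{65 + x{\left(-5,8 \right)}} = \left(-18\right) 29 + \sqrt{65 - 5 \left(1 + 2 \cdot 8\right)} = -522 + \sqrt{65 - 5 \left(1 + 16\right)} = -522 + \sqrt{65 - 85} = -522 + \sqrt{-20} = -522 + 2 i \sqrt{5}$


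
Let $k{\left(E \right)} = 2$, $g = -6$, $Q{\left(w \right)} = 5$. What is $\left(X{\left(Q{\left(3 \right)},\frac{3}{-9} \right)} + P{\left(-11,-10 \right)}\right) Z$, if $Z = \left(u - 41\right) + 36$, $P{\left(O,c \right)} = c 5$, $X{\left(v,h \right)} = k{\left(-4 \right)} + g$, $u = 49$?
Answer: $-2376$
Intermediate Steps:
$X{\left(v,h \right)} = -4$ ($X{\left(v,h \right)} = 2 - 6 = -4$)
$P{\left(O,c \right)} = 5 c$
$Z = 44$ ($Z = \left(49 - 41\right) + 36 = 8 + 36 = 44$)
$\left(X{\left(Q{\left(3 \right)},\frac{3}{-9} \right)} + P{\left(-11,-10 \right)}\right) Z = \left(-4 + 5 \left(-10\right)\right) 44 = \left(-4 - 50\right) 44 = \left(-54\right) 44 = -2376$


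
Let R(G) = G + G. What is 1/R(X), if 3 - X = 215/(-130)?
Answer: 13/121 ≈ 0.10744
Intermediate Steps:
X = 121/26 (X = 3 - 215/(-130) = 3 - 215*(-1)/130 = 3 - 1*(-43/26) = 3 + 43/26 = 121/26 ≈ 4.6538)
R(G) = 2*G
1/R(X) = 1/(2*(121/26)) = 1/(121/13) = 13/121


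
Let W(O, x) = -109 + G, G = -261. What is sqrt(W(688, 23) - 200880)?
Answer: 25*I*sqrt(322) ≈ 448.61*I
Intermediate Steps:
W(O, x) = -370 (W(O, x) = -109 - 261 = -370)
sqrt(W(688, 23) - 200880) = sqrt(-370 - 200880) = sqrt(-201250) = 25*I*sqrt(322)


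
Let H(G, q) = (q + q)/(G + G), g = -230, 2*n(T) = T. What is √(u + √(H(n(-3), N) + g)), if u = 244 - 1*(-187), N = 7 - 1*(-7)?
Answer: √(3879 + 3*I*√2154)/3 ≈ 20.764 + 0.37253*I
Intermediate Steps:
n(T) = T/2
N = 14 (N = 7 + 7 = 14)
H(G, q) = q/G (H(G, q) = (2*q)/((2*G)) = (2*q)*(1/(2*G)) = q/G)
u = 431 (u = 244 + 187 = 431)
√(u + √(H(n(-3), N) + g)) = √(431 + √(14/(((½)*(-3))) - 230)) = √(431 + √(14/(-3/2) - 230)) = √(431 + √(14*(-⅔) - 230)) = √(431 + √(-28/3 - 230)) = √(431 + √(-718/3)) = √(431 + I*√2154/3)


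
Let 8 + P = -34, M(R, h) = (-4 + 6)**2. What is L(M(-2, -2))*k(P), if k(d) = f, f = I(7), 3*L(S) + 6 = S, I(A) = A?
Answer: -14/3 ≈ -4.6667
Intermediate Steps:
M(R, h) = 4 (M(R, h) = 2**2 = 4)
P = -42 (P = -8 - 34 = -42)
L(S) = -2 + S/3
f = 7
k(d) = 7
L(M(-2, -2))*k(P) = (-2 + (1/3)*4)*7 = (-2 + 4/3)*7 = -2/3*7 = -14/3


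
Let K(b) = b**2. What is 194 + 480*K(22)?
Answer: 232514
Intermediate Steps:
194 + 480*K(22) = 194 + 480*22**2 = 194 + 480*484 = 194 + 232320 = 232514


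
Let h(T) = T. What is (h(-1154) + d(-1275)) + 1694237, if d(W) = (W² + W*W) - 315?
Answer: 4944018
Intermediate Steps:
d(W) = -315 + 2*W² (d(W) = (W² + W²) - 315 = 2*W² - 315 = -315 + 2*W²)
(h(-1154) + d(-1275)) + 1694237 = (-1154 + (-315 + 2*(-1275)²)) + 1694237 = (-1154 + (-315 + 2*1625625)) + 1694237 = (-1154 + (-315 + 3251250)) + 1694237 = (-1154 + 3250935) + 1694237 = 3249781 + 1694237 = 4944018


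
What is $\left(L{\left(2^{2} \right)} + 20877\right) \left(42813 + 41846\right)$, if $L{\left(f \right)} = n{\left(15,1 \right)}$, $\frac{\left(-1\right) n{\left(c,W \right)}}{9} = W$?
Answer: $1766664012$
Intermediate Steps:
$n{\left(c,W \right)} = - 9 W$
$L{\left(f \right)} = -9$ ($L{\left(f \right)} = \left(-9\right) 1 = -9$)
$\left(L{\left(2^{2} \right)} + 20877\right) \left(42813 + 41846\right) = \left(-9 + 20877\right) \left(42813 + 41846\right) = 20868 \cdot 84659 = 1766664012$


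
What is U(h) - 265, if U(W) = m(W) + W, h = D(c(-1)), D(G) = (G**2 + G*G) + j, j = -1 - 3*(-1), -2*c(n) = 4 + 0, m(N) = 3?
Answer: -252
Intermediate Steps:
c(n) = -2 (c(n) = -(4 + 0)/2 = -1/2*4 = -2)
j = 2 (j = -1 + 3 = 2)
D(G) = 2 + 2*G**2 (D(G) = (G**2 + G*G) + 2 = (G**2 + G**2) + 2 = 2*G**2 + 2 = 2 + 2*G**2)
h = 10 (h = 2 + 2*(-2)**2 = 2 + 2*4 = 2 + 8 = 10)
U(W) = 3 + W
U(h) - 265 = (3 + 10) - 265 = 13 - 265 = -252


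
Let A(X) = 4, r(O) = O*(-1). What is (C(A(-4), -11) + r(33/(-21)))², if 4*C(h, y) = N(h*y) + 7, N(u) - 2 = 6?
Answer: 22201/784 ≈ 28.318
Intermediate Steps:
N(u) = 8 (N(u) = 2 + 6 = 8)
r(O) = -O
C(h, y) = 15/4 (C(h, y) = (8 + 7)/4 = (¼)*15 = 15/4)
(C(A(-4), -11) + r(33/(-21)))² = (15/4 - 33/(-21))² = (15/4 - 33*(-1)/21)² = (15/4 - 1*(-11/7))² = (15/4 + 11/7)² = (149/28)² = 22201/784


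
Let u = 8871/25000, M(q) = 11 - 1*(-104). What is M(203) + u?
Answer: 2883871/25000 ≈ 115.35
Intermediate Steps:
M(q) = 115 (M(q) = 11 + 104 = 115)
u = 8871/25000 (u = 8871*(1/25000) = 8871/25000 ≈ 0.35484)
M(203) + u = 115 + 8871/25000 = 2883871/25000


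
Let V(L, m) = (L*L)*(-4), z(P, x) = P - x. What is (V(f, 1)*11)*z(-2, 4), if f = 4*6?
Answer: 152064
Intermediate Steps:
f = 24
V(L, m) = -4*L² (V(L, m) = L²*(-4) = -4*L²)
(V(f, 1)*11)*z(-2, 4) = (-4*24²*11)*(-2 - 1*4) = (-4*576*11)*(-2 - 4) = -2304*11*(-6) = -25344*(-6) = 152064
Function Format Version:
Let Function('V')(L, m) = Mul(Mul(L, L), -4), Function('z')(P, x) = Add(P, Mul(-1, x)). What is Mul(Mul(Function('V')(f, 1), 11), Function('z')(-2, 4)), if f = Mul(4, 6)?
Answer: 152064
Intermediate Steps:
f = 24
Function('V')(L, m) = Mul(-4, Pow(L, 2)) (Function('V')(L, m) = Mul(Pow(L, 2), -4) = Mul(-4, Pow(L, 2)))
Mul(Mul(Function('V')(f, 1), 11), Function('z')(-2, 4)) = Mul(Mul(Mul(-4, Pow(24, 2)), 11), Add(-2, Mul(-1, 4))) = Mul(Mul(Mul(-4, 576), 11), Add(-2, -4)) = Mul(Mul(-2304, 11), -6) = Mul(-25344, -6) = 152064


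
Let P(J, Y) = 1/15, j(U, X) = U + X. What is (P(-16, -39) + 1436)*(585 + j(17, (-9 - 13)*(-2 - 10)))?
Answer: 18654506/15 ≈ 1.2436e+6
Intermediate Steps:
P(J, Y) = 1/15
(P(-16, -39) + 1436)*(585 + j(17, (-9 - 13)*(-2 - 10))) = (1/15 + 1436)*(585 + (17 + (-9 - 13)*(-2 - 10))) = 21541*(585 + (17 - 22*(-12)))/15 = 21541*(585 + (17 + 264))/15 = 21541*(585 + 281)/15 = (21541/15)*866 = 18654506/15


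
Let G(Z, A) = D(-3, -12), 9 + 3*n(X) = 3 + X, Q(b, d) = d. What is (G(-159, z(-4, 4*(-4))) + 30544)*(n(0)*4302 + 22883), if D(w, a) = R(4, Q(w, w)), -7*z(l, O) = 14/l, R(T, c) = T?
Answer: 436194892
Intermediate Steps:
z(l, O) = -2/l
D(w, a) = 4
n(X) = -2 + X/3 (n(X) = -3 + (3 + X)/3 = -3 + (1 + X/3) = -2 + X/3)
G(Z, A) = 4
(G(-159, z(-4, 4*(-4))) + 30544)*(n(0)*4302 + 22883) = (4 + 30544)*((-2 + (1/3)*0)*4302 + 22883) = 30548*((-2 + 0)*4302 + 22883) = 30548*(-2*4302 + 22883) = 30548*(-8604 + 22883) = 30548*14279 = 436194892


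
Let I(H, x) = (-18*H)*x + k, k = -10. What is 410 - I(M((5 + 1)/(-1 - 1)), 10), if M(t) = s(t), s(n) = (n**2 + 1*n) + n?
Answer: 960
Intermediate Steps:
s(n) = n**2 + 2*n (s(n) = (n**2 + n) + n = (n + n**2) + n = n**2 + 2*n)
M(t) = t*(2 + t)
I(H, x) = -10 - 18*H*x (I(H, x) = (-18*H)*x - 10 = -18*H*x - 10 = -10 - 18*H*x)
410 - I(M((5 + 1)/(-1 - 1)), 10) = 410 - (-10 - 18*((5 + 1)/(-1 - 1))*(2 + (5 + 1)/(-1 - 1))*10) = 410 - (-10 - 18*(6/(-2))*(2 + 6/(-2))*10) = 410 - (-10 - 18*(6*(-1/2))*(2 + 6*(-1/2))*10) = 410 - (-10 - 18*(-3*(2 - 3))*10) = 410 - (-10 - 18*(-3*(-1))*10) = 410 - (-10 - 18*3*10) = 410 - (-10 - 540) = 410 - 1*(-550) = 410 + 550 = 960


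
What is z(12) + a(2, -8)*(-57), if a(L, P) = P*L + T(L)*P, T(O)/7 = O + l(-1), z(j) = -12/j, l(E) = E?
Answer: 4103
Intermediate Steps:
T(O) = -7 + 7*O (T(O) = 7*(O - 1) = 7*(-1 + O) = -7 + 7*O)
a(L, P) = L*P + P*(-7 + 7*L) (a(L, P) = P*L + (-7 + 7*L)*P = L*P + P*(-7 + 7*L))
z(12) + a(2, -8)*(-57) = -12/12 - 8*(-7 + 8*2)*(-57) = -12*1/12 - 8*(-7 + 16)*(-57) = -1 - 8*9*(-57) = -1 - 72*(-57) = -1 + 4104 = 4103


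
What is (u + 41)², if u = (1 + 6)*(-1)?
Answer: 1156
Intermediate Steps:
u = -7 (u = 7*(-1) = -7)
(u + 41)² = (-7 + 41)² = 34² = 1156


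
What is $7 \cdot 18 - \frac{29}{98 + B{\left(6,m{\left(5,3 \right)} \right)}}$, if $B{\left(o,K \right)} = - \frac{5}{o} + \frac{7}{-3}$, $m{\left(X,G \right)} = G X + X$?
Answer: $\frac{71520}{569} \approx 125.69$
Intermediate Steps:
$m{\left(X,G \right)} = X + G X$
$B{\left(o,K \right)} = - \frac{7}{3} - \frac{5}{o}$ ($B{\left(o,K \right)} = - \frac{5}{o} + 7 \left(- \frac{1}{3}\right) = - \frac{5}{o} - \frac{7}{3} = - \frac{7}{3} - \frac{5}{o}$)
$7 \cdot 18 - \frac{29}{98 + B{\left(6,m{\left(5,3 \right)} \right)}} = 7 \cdot 18 - \frac{29}{98 - \left(\frac{7}{3} + \frac{5}{6}\right)} = 126 - \frac{29}{98 - \frac{19}{6}} = 126 - \frac{29}{\frac{569}{6}} = 126 - \frac{174}{569} = \frac{71520}{569}$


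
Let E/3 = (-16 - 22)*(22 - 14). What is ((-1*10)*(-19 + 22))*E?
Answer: 27360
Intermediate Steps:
E = -912 (E = 3*((-16 - 22)*(22 - 14)) = 3*(-38*8) = 3*(-304) = -912)
((-1*10)*(-19 + 22))*E = ((-1*10)*(-19 + 22))*(-912) = -10*3*(-912) = -30*(-912) = 27360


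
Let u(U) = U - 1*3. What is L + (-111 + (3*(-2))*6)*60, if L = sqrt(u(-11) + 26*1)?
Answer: -8820 + 2*sqrt(3) ≈ -8816.5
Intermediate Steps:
u(U) = -3 + U (u(U) = U - 3 = -3 + U)
L = 2*sqrt(3) (L = sqrt((-3 - 11) + 26*1) = sqrt(-14 + 26) = sqrt(12) = 2*sqrt(3) ≈ 3.4641)
L + (-111 + (3*(-2))*6)*60 = 2*sqrt(3) + (-111 + (3*(-2))*6)*60 = 2*sqrt(3) + (-111 - 6*6)*60 = 2*sqrt(3) + (-111 - 36)*60 = 2*sqrt(3) - 147*60 = 2*sqrt(3) - 8820 = -8820 + 2*sqrt(3)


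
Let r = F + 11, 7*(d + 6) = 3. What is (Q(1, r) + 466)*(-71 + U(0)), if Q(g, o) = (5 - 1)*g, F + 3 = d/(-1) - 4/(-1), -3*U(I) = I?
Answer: -33370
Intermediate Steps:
d = -39/7 (d = -6 + (⅐)*3 = -6 + 3/7 = -39/7 ≈ -5.5714)
U(I) = -I/3
F = 46/7 (F = -3 + (-39/7/(-1) - 4/(-1)) = -3 + (-39/7*(-1) - 4*(-1)) = -3 + (39/7 + 4) = -3 + 67/7 = 46/7 ≈ 6.5714)
r = 123/7 (r = 46/7 + 11 = 123/7 ≈ 17.571)
Q(g, o) = 4*g
(Q(1, r) + 466)*(-71 + U(0)) = (4*1 + 466)*(-71 - ⅓*0) = (4 + 466)*(-71 + 0) = 470*(-71) = -33370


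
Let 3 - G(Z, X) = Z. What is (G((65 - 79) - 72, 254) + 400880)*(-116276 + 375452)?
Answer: 103921541544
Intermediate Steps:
G(Z, X) = 3 - Z
(G((65 - 79) - 72, 254) + 400880)*(-116276 + 375452) = ((3 - ((65 - 79) - 72)) + 400880)*(-116276 + 375452) = ((3 - (-14 - 72)) + 400880)*259176 = ((3 - 1*(-86)) + 400880)*259176 = ((3 + 86) + 400880)*259176 = (89 + 400880)*259176 = 400969*259176 = 103921541544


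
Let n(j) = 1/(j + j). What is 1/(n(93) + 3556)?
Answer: 186/661417 ≈ 0.00028121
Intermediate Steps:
n(j) = 1/(2*j)
1/(n(93) + 3556) = 1/((½)/93 + 3556) = 1/((½)*(1/93) + 3556) = 1/(1/186 + 3556) = 1/(661417/186) = 186/661417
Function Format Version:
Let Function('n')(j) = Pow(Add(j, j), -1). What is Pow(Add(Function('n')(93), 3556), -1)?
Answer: Rational(186, 661417) ≈ 0.00028121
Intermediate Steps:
Function('n')(j) = Mul(Rational(1, 2), Pow(j, -1)) (Function('n')(j) = Pow(Mul(2, j), -1) = Mul(Rational(1, 2), Pow(j, -1)))
Pow(Add(Function('n')(93), 3556), -1) = Pow(Add(Mul(Rational(1, 2), Pow(93, -1)), 3556), -1) = Pow(Add(Mul(Rational(1, 2), Rational(1, 93)), 3556), -1) = Pow(Add(Rational(1, 186), 3556), -1) = Pow(Rational(661417, 186), -1) = Rational(186, 661417)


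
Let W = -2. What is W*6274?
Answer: -12548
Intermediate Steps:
W*6274 = -2*6274 = -12548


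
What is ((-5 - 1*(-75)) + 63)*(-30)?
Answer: -3990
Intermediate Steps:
((-5 - 1*(-75)) + 63)*(-30) = ((-5 + 75) + 63)*(-30) = (70 + 63)*(-30) = 133*(-30) = -3990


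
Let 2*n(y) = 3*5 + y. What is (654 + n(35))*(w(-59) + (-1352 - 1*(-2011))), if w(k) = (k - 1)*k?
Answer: 2851121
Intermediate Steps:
w(k) = k*(-1 + k) (w(k) = (-1 + k)*k = k*(-1 + k))
n(y) = 15/2 + y/2 (n(y) = (3*5 + y)/2 = (15 + y)/2 = 15/2 + y/2)
(654 + n(35))*(w(-59) + (-1352 - 1*(-2011))) = (654 + (15/2 + (1/2)*35))*(-59*(-1 - 59) + (-1352 - 1*(-2011))) = (654 + (15/2 + 35/2))*(-59*(-60) + (-1352 + 2011)) = (654 + 25)*(3540 + 659) = 679*4199 = 2851121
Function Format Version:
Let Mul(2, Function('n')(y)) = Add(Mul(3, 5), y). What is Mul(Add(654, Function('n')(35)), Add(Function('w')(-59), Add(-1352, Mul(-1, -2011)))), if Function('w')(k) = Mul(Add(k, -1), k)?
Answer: 2851121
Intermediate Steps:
Function('w')(k) = Mul(k, Add(-1, k)) (Function('w')(k) = Mul(Add(-1, k), k) = Mul(k, Add(-1, k)))
Function('n')(y) = Add(Rational(15, 2), Mul(Rational(1, 2), y)) (Function('n')(y) = Mul(Rational(1, 2), Add(Mul(3, 5), y)) = Mul(Rational(1, 2), Add(15, y)) = Add(Rational(15, 2), Mul(Rational(1, 2), y)))
Mul(Add(654, Function('n')(35)), Add(Function('w')(-59), Add(-1352, Mul(-1, -2011)))) = Mul(Add(654, Add(Rational(15, 2), Mul(Rational(1, 2), 35))), Add(Mul(-59, Add(-1, -59)), Add(-1352, Mul(-1, -2011)))) = Mul(Add(654, Add(Rational(15, 2), Rational(35, 2))), Add(Mul(-59, -60), Add(-1352, 2011))) = Mul(Add(654, 25), Add(3540, 659)) = Mul(679, 4199) = 2851121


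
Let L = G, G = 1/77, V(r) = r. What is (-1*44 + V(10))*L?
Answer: -34/77 ≈ -0.44156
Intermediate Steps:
G = 1/77 ≈ 0.012987
L = 1/77 ≈ 0.012987
(-1*44 + V(10))*L = (-1*44 + 10)*(1/77) = (-44 + 10)*(1/77) = -34*1/77 = -34/77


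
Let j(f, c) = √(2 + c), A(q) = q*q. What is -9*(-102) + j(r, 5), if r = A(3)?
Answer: 918 + √7 ≈ 920.65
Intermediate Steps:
A(q) = q²
r = 9 (r = 3² = 9)
-9*(-102) + j(r, 5) = -9*(-102) + √(2 + 5) = 918 + √7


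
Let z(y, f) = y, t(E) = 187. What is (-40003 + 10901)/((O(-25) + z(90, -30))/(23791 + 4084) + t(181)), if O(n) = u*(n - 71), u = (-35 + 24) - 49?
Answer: -32448730/208739 ≈ -155.45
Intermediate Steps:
u = -60 (u = -11 - 49 = -60)
O(n) = 4260 - 60*n (O(n) = -60*(n - 71) = -60*(-71 + n) = 4260 - 60*n)
(-40003 + 10901)/((O(-25) + z(90, -30))/(23791 + 4084) + t(181)) = (-40003 + 10901)/(((4260 - 60*(-25)) + 90)/(23791 + 4084) + 187) = -29102/(((4260 + 1500) + 90)/27875 + 187) = -29102/((5760 + 90)*(1/27875) + 187) = -29102/(5850*(1/27875) + 187) = -29102/(234/1115 + 187) = -29102/208739/1115 = -29102*1115/208739 = -32448730/208739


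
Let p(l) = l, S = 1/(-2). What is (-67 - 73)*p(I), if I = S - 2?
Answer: 350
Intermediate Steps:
S = -½ ≈ -0.50000
I = -5/2 (I = -½ - 2 = -5/2 ≈ -2.5000)
(-67 - 73)*p(I) = (-67 - 73)*(-5/2) = -140*(-5/2) = 350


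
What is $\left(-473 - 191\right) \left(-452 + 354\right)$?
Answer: $65072$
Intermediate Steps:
$\left(-473 - 191\right) \left(-452 + 354\right) = \left(-664\right) \left(-98\right) = 65072$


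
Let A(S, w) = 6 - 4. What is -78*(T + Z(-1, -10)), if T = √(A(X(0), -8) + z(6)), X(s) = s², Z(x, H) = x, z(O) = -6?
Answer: 78 - 156*I ≈ 78.0 - 156.0*I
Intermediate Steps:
A(S, w) = 2
T = 2*I (T = √(2 - 6) = √(-4) = 2*I ≈ 2.0*I)
-78*(T + Z(-1, -10)) = -78*(2*I - 1) = -78*(-1 + 2*I) = 78 - 156*I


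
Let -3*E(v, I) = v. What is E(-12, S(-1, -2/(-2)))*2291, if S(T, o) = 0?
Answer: 9164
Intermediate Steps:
E(v, I) = -v/3
E(-12, S(-1, -2/(-2)))*2291 = -1/3*(-12)*2291 = 4*2291 = 9164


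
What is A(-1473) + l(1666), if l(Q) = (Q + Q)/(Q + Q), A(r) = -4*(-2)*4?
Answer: 33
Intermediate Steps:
A(r) = 32 (A(r) = 8*4 = 32)
l(Q) = 1 (l(Q) = (2*Q)/((2*Q)) = (2*Q)*(1/(2*Q)) = 1)
A(-1473) + l(1666) = 32 + 1 = 33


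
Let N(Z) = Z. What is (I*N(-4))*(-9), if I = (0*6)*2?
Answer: 0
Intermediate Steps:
I = 0 (I = 0*2 = 0)
(I*N(-4))*(-9) = (0*(-4))*(-9) = 0*(-9) = 0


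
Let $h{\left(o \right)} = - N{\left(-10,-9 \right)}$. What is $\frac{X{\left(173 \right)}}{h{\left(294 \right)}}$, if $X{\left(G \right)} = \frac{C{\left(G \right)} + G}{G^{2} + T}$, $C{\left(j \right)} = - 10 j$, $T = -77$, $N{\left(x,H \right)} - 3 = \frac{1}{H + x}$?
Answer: $\frac{29583}{1671712} \approx 0.017696$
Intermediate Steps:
$N{\left(x,H \right)} = 3 + \frac{1}{H + x}$
$h{\left(o \right)} = - \frac{56}{19}$ ($h{\left(o \right)} = - \frac{1 + 3 \left(-9\right) + 3 \left(-10\right)}{-9 - 10} = - \frac{1 - 27 - 30}{-19} = - \frac{\left(-1\right) \left(-56\right)}{19} = \left(-1\right) \frac{56}{19} = - \frac{56}{19}$)
$X{\left(G \right)} = - \frac{9 G}{-77 + G^{2}}$ ($X{\left(G \right)} = \frac{- 10 G + G}{G^{2} - 77} = \frac{\left(-9\right) G}{-77 + G^{2}} = - \frac{9 G}{-77 + G^{2}}$)
$\frac{X{\left(173 \right)}}{h{\left(294 \right)}} = \frac{\left(-9\right) 173 \frac{1}{-77 + 173^{2}}}{- \frac{56}{19}} = \left(-9\right) 173 \frac{1}{-77 + 29929} \left(- \frac{19}{56}\right) = \left(-9\right) 173 \cdot \frac{1}{29852} \left(- \frac{19}{56}\right) = \left(- \frac{1557}{29852}\right) \left(- \frac{19}{56}\right) = \frac{29583}{1671712}$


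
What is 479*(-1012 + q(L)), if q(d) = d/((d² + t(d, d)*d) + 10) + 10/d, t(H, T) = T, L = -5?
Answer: -5828951/12 ≈ -4.8575e+5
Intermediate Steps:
q(d) = 10/d + d/(10 + 2*d²) (q(d) = d/((d² + d*d) + 10) + 10/d = d/((d² + d²) + 10) + 10/d = d/(2*d² + 10) + 10/d = d/(10 + 2*d²) + 10/d = 10/d + d/(10 + 2*d²))
479*(-1012 + q(L)) = 479*(-1012 + (½)*(100 + 21*(-5)²)/(-5*(5 + (-5)²))) = 479*(-1012 + (½)*(-⅕)*(100 + 21*25)/(5 + 25)) = 479*(-1012 + (½)*(-⅕)*(100 + 525)/30) = 479*(-1012 + (½)*(-⅕)*(1/30)*625) = 479*(-1012 - 25/12) = 479*(-12169/12) = -5828951/12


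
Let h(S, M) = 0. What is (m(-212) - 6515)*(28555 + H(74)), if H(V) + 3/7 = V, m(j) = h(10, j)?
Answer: -1305606000/7 ≈ -1.8652e+8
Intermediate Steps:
m(j) = 0
H(V) = -3/7 + V
(m(-212) - 6515)*(28555 + H(74)) = (0 - 6515)*(28555 + (-3/7 + 74)) = -6515*(28555 + 515/7) = -6515*200400/7 = -1305606000/7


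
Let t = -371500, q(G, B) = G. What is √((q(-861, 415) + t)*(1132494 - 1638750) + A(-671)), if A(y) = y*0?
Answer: 4*√11781874401 ≈ 4.3418e+5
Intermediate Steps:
A(y) = 0
√((q(-861, 415) + t)*(1132494 - 1638750) + A(-671)) = √((-861 - 371500)*(1132494 - 1638750) + 0) = √(-372361*(-506256) + 0) = √(188509990416 + 0) = √188509990416 = 4*√11781874401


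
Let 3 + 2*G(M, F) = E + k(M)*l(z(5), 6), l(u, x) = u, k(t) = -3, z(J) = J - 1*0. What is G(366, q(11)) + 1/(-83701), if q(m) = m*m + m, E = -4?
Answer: -920712/83701 ≈ -11.000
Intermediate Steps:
z(J) = J (z(J) = J + 0 = J)
q(m) = m + m² (q(m) = m² + m = m + m²)
G(M, F) = -11 (G(M, F) = -3/2 + (-4 - 3*5)/2 = -3/2 + (-4 - 15)/2 = -3/2 + (½)*(-19) = -3/2 - 19/2 = -11)
G(366, q(11)) + 1/(-83701) = -11 + 1/(-83701) = -11 - 1/83701 = -920712/83701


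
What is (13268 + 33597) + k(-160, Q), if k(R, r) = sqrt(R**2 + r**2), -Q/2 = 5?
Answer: 46865 + 10*sqrt(257) ≈ 47025.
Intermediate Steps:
Q = -10 (Q = -2*5 = -10)
(13268 + 33597) + k(-160, Q) = (13268 + 33597) + sqrt((-160)**2 + (-10)**2) = 46865 + sqrt(25600 + 100) = 46865 + sqrt(25700) = 46865 + 10*sqrt(257)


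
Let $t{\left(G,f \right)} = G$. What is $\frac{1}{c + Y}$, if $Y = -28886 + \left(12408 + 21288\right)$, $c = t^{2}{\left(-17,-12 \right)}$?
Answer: $\frac{1}{5099} \approx 0.00019612$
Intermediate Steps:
$c = 289$ ($c = \left(-17\right)^{2} = 289$)
$Y = 4810$ ($Y = -28886 + 33696 = 4810$)
$\frac{1}{c + Y} = \frac{1}{289 + 4810} = \frac{1}{5099}$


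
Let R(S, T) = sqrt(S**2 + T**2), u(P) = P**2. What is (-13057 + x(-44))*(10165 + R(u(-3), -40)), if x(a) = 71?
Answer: -132535116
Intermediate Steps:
(-13057 + x(-44))*(10165 + R(u(-3), -40)) = (-13057 + 71)*(10165 + sqrt(((-3)**2)**2 + (-40)**2)) = -12986*(10165 + sqrt(9**2 + 1600)) = -12986*(10165 + sqrt(81 + 1600)) = -12986*(10165 + sqrt(1681)) = -12986*(10165 + 41) = -12986*10206 = -132535116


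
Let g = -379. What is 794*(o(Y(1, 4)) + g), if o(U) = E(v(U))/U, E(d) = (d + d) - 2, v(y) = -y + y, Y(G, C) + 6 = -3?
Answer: -2706746/9 ≈ -3.0075e+5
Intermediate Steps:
Y(G, C) = -9 (Y(G, C) = -6 - 3 = -9)
v(y) = 0
E(d) = -2 + 2*d (E(d) = 2*d - 2 = -2 + 2*d)
o(U) = -2/U (o(U) = (-2 + 2*0)/U = (-2 + 0)/U = -2/U)
794*(o(Y(1, 4)) + g) = 794*(-2/(-9) - 379) = 794*(-2*(-⅑) - 379) = 794*(2/9 - 379) = 794*(-3409/9) = -2706746/9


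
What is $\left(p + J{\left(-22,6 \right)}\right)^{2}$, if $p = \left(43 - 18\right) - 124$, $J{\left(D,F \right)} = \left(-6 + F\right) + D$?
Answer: $14641$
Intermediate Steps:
$J{\left(D,F \right)} = -6 + D + F$
$p = -99$ ($p = 25 - 124 = -99$)
$\left(p + J{\left(-22,6 \right)}\right)^{2} = \left(-99 - 22\right)^{2} = \left(-121\right)^{2} = 14641$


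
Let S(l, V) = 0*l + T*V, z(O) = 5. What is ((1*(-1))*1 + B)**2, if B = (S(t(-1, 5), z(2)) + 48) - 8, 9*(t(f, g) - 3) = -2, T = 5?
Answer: 4096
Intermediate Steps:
t(f, g) = 25/9 (t(f, g) = 3 + (1/9)*(-2) = 3 - 2/9 = 25/9)
S(l, V) = 5*V (S(l, V) = 0*l + 5*V = 0 + 5*V = 5*V)
B = 65 (B = (5*5 + 48) - 8 = (25 + 48) - 8 = 73 - 8 = 65)
((1*(-1))*1 + B)**2 = ((1*(-1))*1 + 65)**2 = (-1*1 + 65)**2 = (-1 + 65)**2 = 64**2 = 4096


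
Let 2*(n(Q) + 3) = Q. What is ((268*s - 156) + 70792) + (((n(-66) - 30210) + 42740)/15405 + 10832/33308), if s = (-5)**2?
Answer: 9920609467438/128277435 ≈ 77337.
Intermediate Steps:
s = 25
n(Q) = -3 + Q/2
((268*s - 156) + 70792) + (((n(-66) - 30210) + 42740)/15405 + 10832/33308) = ((268*25 - 156) + 70792) + ((((-3 + (1/2)*(-66)) - 30210) + 42740)/15405 + 10832/33308) = ((6700 - 156) + 70792) + ((((-3 - 33) - 30210) + 42740)*(1/15405) + 10832*(1/33308)) = (6544 + 70792) + (((-36 - 30210) + 42740)*(1/15405) + 2708/8327) = 77336 + ((-30246 + 42740)*(1/15405) + 2708/8327) = 77336 + (12494*(1/15405) + 2708/8327) = 77336 + (12494/15405 + 2708/8327) = 77336 + 145754278/128277435 = 9920609467438/128277435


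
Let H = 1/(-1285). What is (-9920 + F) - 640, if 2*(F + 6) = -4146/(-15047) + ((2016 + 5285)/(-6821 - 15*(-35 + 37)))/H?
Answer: -2037238297463/206173994 ≈ -9881.2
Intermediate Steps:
H = -1/1285 ≈ -0.00077821
F = 139959079177/206173994 (F = -6 + (-4146/(-15047) + ((2016 + 5285)/(-6821 - 15*(-35 + 37)))/(-1/1285))/2 = -6 + (-4146*(-1/15047) + (7301/(-6821 - 15*2))*(-1285))/2 = -6 + (4146/15047 + (7301/(-6821 - 30))*(-1285))/2 = -6 + (4146/15047 + (7301/(-6851))*(-1285))/2 = -6 + (4146/15047 + (7301*(-1/6851))*(-1285))/2 = -6 + (4146/15047 - 7301/6851*(-1285))/2 = -6 + (4146/15047 + 9381785/6851)/2 = -6 + (1/2)*(141196123141/103086997) = -6 + 141196123141/206173994 = 139959079177/206173994 ≈ 678.84)
(-9920 + F) - 640 = (-9920 + 139959079177/206173994) - 640 = -1905286941303/206173994 - 640 = -2037238297463/206173994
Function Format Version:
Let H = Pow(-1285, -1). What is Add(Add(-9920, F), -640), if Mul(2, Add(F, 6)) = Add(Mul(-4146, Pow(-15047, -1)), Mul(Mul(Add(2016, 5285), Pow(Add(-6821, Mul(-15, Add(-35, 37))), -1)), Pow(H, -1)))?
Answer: Rational(-2037238297463, 206173994) ≈ -9881.2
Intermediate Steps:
H = Rational(-1, 1285) ≈ -0.00077821
F = Rational(139959079177, 206173994) (F = Add(-6, Mul(Rational(1, 2), Add(Mul(-4146, Pow(-15047, -1)), Mul(Mul(Add(2016, 5285), Pow(Add(-6821, Mul(-15, Add(-35, 37))), -1)), Pow(Rational(-1, 1285), -1))))) = Add(-6, Mul(Rational(1, 2), Add(Mul(-4146, Rational(-1, 15047)), Mul(Mul(7301, Pow(Add(-6821, Mul(-15, 2)), -1)), -1285)))) = Add(-6, Mul(Rational(1, 2), Add(Rational(4146, 15047), Mul(Mul(7301, Pow(Add(-6821, -30), -1)), -1285)))) = Add(-6, Mul(Rational(1, 2), Add(Rational(4146, 15047), Mul(Mul(7301, Pow(-6851, -1)), -1285)))) = Add(-6, Mul(Rational(1, 2), Add(Rational(4146, 15047), Mul(Mul(7301, Rational(-1, 6851)), -1285)))) = Add(-6, Mul(Rational(1, 2), Add(Rational(4146, 15047), Mul(Rational(-7301, 6851), -1285)))) = Add(-6, Mul(Rational(1, 2), Add(Rational(4146, 15047), Rational(9381785, 6851)))) = Add(-6, Mul(Rational(1, 2), Rational(141196123141, 103086997))) = Add(-6, Rational(141196123141, 206173994)) = Rational(139959079177, 206173994) ≈ 678.84)
Add(Add(-9920, F), -640) = Add(Add(-9920, Rational(139959079177, 206173994)), -640) = Add(Rational(-1905286941303, 206173994), -640) = Rational(-2037238297463, 206173994)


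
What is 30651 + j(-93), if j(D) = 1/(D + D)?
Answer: 5701085/186 ≈ 30651.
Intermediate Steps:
j(D) = 1/(2*D)
30651 + j(-93) = 30651 + (½)/(-93) = 30651 + (½)*(-1/93) = 30651 - 1/186 = 5701085/186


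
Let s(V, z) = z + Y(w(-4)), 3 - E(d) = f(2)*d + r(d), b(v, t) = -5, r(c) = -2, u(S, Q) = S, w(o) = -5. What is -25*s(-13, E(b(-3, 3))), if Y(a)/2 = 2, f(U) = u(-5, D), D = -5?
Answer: 400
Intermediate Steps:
f(U) = -5
Y(a) = 4 (Y(a) = 2*2 = 4)
E(d) = 5 + 5*d (E(d) = 3 - (-5*d - 2) = 3 - (-2 - 5*d) = 3 + (2 + 5*d) = 5 + 5*d)
s(V, z) = 4 + z (s(V, z) = z + 4 = 4 + z)
-25*s(-13, E(b(-3, 3))) = -25*(4 + (5 + 5*(-5))) = -25*(4 + (5 - 25)) = -25*(4 - 20) = -25*(-16) = 400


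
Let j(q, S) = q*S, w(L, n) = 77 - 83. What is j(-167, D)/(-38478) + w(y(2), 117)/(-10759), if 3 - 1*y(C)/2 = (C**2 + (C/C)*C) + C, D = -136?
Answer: -2303090/3905517 ≈ -0.58970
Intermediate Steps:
y(C) = 6 - 4*C - 2*C**2 (y(C) = 6 - 2*((C**2 + (C/C)*C) + C) = 6 - 2*((C**2 + 1*C) + C) = 6 - 2*((C**2 + C) + C) = 6 - 2*((C + C**2) + C) = 6 - 2*(C**2 + 2*C) = 6 + (-4*C - 2*C**2) = 6 - 4*C - 2*C**2)
w(L, n) = -6
j(q, S) = S*q
j(-167, D)/(-38478) + w(y(2), 117)/(-10759) = -136*(-167)/(-38478) - 6/(-10759) = 22712*(-1/38478) - 6*(-1/10759) = -11356/19239 + 6/10759 = -2303090/3905517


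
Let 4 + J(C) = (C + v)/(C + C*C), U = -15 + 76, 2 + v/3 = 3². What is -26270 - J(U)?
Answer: -49669047/1891 ≈ -26266.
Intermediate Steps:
v = 21 (v = -6 + 3*3² = -6 + 3*9 = -6 + 27 = 21)
U = 61
J(C) = -4 + (21 + C)/(C + C²) (J(C) = -4 + (C + 21)/(C + C*C) = -4 + (21 + C)/(C + C²))
-26270 - J(U) = -26270 - (21 - 4*61² - 3*61)/(61*(1 + 61)) = -26270 - (21 - 4*3721 - 183)/(61*62) = -26270 - (21 - 14884 - 183)/(61*62) = -26270 - (-15046)/(61*62) = -26270 - 1*(-7523/1891) = -26270 + 7523/1891 = -49669047/1891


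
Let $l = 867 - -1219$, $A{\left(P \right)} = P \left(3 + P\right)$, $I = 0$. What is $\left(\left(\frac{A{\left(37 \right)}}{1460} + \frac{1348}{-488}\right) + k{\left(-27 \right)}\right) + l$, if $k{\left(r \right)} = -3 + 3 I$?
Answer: $\frac{18535625}{8906} \approx 2081.3$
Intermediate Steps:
$l = 2086$ ($l = 867 + 1219 = 2086$)
$k{\left(r \right)} = -3$ ($k{\left(r \right)} = -3 + 3 \cdot 0 = -3 + 0 = -3$)
$\left(\left(\frac{A{\left(37 \right)}}{1460} + \frac{1348}{-488}\right) + k{\left(-27 \right)}\right) + l = \left(\left(\frac{37 \left(3 + 37\right)}{1460} + \frac{1348}{-488}\right) - 3\right) + 2086 = \left(\left(37 \cdot 40 \cdot \frac{1}{1460} + 1348 \left(- \frac{1}{488}\right)\right) - 3\right) + 2086 = \left(\left(1480 \cdot \frac{1}{1460} - \frac{337}{122}\right) - 3\right) + 2086 = \left(\left(\frac{74}{73} - \frac{337}{122}\right) - 3\right) + 2086 = \left(- \frac{15573}{8906} - 3\right) + 2086 = - \frac{42291}{8906} + 2086 = \frac{18535625}{8906}$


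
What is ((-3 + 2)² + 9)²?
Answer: 100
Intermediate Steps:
((-3 + 2)² + 9)² = ((-1)² + 9)² = (1 + 9)² = 10² = 100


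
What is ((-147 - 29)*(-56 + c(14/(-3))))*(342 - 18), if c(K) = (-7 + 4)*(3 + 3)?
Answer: 4219776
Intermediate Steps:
c(K) = -18 (c(K) = -3*6 = -18)
((-147 - 29)*(-56 + c(14/(-3))))*(342 - 18) = ((-147 - 29)*(-56 - 18))*(342 - 18) = -176*(-74)*324 = 13024*324 = 4219776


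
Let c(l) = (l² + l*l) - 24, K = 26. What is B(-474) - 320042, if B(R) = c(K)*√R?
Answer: -320042 + 1328*I*√474 ≈ -3.2004e+5 + 28913.0*I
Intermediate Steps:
c(l) = -24 + 2*l² (c(l) = (l² + l²) - 24 = 2*l² - 24 = -24 + 2*l²)
B(R) = 1328*√R (B(R) = (-24 + 2*26²)*√R = (-24 + 2*676)*√R = (-24 + 1352)*√R = 1328*√R)
B(-474) - 320042 = 1328*√(-474) - 320042 = 1328*(I*√474) - 320042 = 1328*I*√474 - 320042 = -320042 + 1328*I*√474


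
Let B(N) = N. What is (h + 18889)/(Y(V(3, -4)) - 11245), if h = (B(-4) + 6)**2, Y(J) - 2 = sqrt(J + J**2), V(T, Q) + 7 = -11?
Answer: -212413999/126404743 - 56679*sqrt(34)/126404743 ≈ -1.6830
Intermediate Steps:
V(T, Q) = -18 (V(T, Q) = -7 - 11 = -18)
Y(J) = 2 + sqrt(J + J**2)
h = 4 (h = (-4 + 6)**2 = 2**2 = 4)
(h + 18889)/(Y(V(3, -4)) - 11245) = (4 + 18889)/((2 + sqrt(-18*(1 - 18))) - 11245) = 18893/((2 + sqrt(-18*(-17))) - 11245) = 18893/((2 + sqrt(306)) - 11245) = 18893/((2 + 3*sqrt(34)) - 11245) = 18893/(-11243 + 3*sqrt(34))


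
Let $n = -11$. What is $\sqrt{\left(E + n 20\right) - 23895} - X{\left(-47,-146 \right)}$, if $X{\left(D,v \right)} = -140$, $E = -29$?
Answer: $140 + 4 i \sqrt{1509} \approx 140.0 + 155.38 i$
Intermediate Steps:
$\sqrt{\left(E + n 20\right) - 23895} - X{\left(-47,-146 \right)} = \sqrt{\left(-29 - 220\right) - 23895} - -140 = \sqrt{\left(-29 - 220\right) - 23895} + 140 = \sqrt{-249 - 23895} + 140 = \sqrt{-24144} + 140 = 4 i \sqrt{1509} + 140 = 140 + 4 i \sqrt{1509}$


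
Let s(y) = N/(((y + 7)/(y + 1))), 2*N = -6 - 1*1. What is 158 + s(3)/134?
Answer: 105853/670 ≈ 157.99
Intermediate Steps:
N = -7/2 (N = (-6 - 1*1)/2 = (-6 - 1)/2 = (½)*(-7) = -7/2 ≈ -3.5000)
s(y) = -7*(1 + y)/(2*(7 + y)) (s(y) = -7*(y + 1)/(y + 7)/2 = -7*(1 + y)/(7 + y)/2 = -7*(1 + y)/(2*(7 + y)))
158 + s(3)/134 = 158 + (7*(-1 - 1*3)/(2*(7 + 3)))/134 = 158 + ((7/2)*(-1 - 3)/10)*(1/134) = 158 + ((7/2)*(⅒)*(-4))*(1/134) = 158 - 7/5*1/134 = 158 - 7/670 = 105853/670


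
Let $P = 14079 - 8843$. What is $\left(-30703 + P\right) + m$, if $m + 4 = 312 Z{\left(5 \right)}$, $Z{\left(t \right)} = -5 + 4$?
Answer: $-25783$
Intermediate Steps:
$Z{\left(t \right)} = -1$
$P = 5236$ ($P = 14079 - 8843 = 5236$)
$m = -316$ ($m = -4 + 312 \left(-1\right) = -4 - 312 = -316$)
$\left(-30703 + P\right) + m = \left(-30703 + 5236\right) - 316 = -25467 - 316 = -25783$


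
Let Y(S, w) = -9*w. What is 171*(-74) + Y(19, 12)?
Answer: -12762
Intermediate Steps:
171*(-74) + Y(19, 12) = 171*(-74) - 9*12 = -12654 - 108 = -12762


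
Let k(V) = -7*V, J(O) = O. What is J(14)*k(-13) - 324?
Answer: 950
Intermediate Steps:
J(14)*k(-13) - 324 = 14*(-7*(-13)) - 324 = 14*91 - 324 = 1274 - 324 = 950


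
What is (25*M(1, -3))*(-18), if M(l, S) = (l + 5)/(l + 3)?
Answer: -675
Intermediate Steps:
M(l, S) = (5 + l)/(3 + l)
(25*M(1, -3))*(-18) = (25*((5 + 1)/(3 + 1)))*(-18) = (25*(6/4))*(-18) = (25*((¼)*6))*(-18) = (25*(3/2))*(-18) = (75/2)*(-18) = -675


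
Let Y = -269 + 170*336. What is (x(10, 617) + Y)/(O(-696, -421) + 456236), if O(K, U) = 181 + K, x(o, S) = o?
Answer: 8123/65103 ≈ 0.12477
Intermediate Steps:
Y = 56851 (Y = -269 + 57120 = 56851)
(x(10, 617) + Y)/(O(-696, -421) + 456236) = (10 + 56851)/((181 - 696) + 456236) = 56861/(-515 + 456236) = 56861/455721 = 56861*(1/455721) = 8123/65103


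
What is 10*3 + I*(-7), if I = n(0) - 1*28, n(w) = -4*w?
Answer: 226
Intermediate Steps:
I = -28 (I = -4*0 - 1*28 = 0 - 28 = -28)
10*3 + I*(-7) = 10*3 - 28*(-7) = 30 + 196 = 226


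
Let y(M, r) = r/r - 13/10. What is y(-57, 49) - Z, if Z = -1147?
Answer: 11467/10 ≈ 1146.7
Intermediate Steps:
y(M, r) = -3/10 (y(M, r) = 1 - 13*⅒ = 1 - 13/10 = -3/10)
y(-57, 49) - Z = -3/10 - 1*(-1147) = -3/10 + 1147 = 11467/10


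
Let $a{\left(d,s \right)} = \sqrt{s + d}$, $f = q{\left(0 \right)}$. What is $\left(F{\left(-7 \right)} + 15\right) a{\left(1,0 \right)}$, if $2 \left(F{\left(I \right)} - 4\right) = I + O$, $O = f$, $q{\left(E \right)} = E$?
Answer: $\frac{31}{2} \approx 15.5$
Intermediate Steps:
$f = 0$
$O = 0$
$a{\left(d,s \right)} = \sqrt{d + s}$
$F{\left(I \right)} = 4 + \frac{I}{2}$ ($F{\left(I \right)} = 4 + \frac{I + 0}{2} = 4 + \frac{I}{2}$)
$\left(F{\left(-7 \right)} + 15\right) a{\left(1,0 \right)} = \left(\left(4 + \frac{1}{2} \left(-7\right)\right) + 15\right) \sqrt{1 + 0} = \left(\left(4 - \frac{7}{2}\right) + 15\right) \sqrt{1} = \left(\frac{1}{2} + 15\right) 1 = \frac{31}{2} \cdot 1 = \frac{31}{2}$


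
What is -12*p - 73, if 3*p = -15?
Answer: -13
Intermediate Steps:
p = -5 (p = (⅓)*(-15) = -5)
-12*p - 73 = -12*(-5) - 73 = 60 - 73 = -13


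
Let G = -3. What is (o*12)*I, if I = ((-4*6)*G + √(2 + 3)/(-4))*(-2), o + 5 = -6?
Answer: 19008 - 66*√5 ≈ 18860.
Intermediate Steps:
o = -11 (o = -5 - 6 = -11)
I = -144 + √5/2 (I = (-4*6*(-3) + √(2 + 3)/(-4))*(-2) = (-24*(-3) + √5*(-¼))*(-2) = (72 - √5/4)*(-2) = -144 + √5/2 ≈ -142.88)
(o*12)*I = (-11*12)*(-144 + √5/2) = -132*(-144 + √5/2) = 19008 - 66*√5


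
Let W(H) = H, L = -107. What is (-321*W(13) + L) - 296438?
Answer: -300718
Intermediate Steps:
(-321*W(13) + L) - 296438 = (-321*13 - 107) - 296438 = (-4173 - 107) - 296438 = -4280 - 296438 = -300718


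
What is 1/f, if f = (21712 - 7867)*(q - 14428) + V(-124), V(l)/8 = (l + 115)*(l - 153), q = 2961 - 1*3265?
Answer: -1/203944596 ≈ -4.9033e-9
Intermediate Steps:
q = -304 (q = 2961 - 3265 = -304)
V(l) = 8*(-153 + l)*(115 + l) (V(l) = 8*((l + 115)*(l - 153)) = 8*((115 + l)*(-153 + l)) = 8*((-153 + l)*(115 + l)) = 8*(-153 + l)*(115 + l))
f = -203944596 (f = (21712 - 7867)*(-304 - 14428) + (-140760 - 304*(-124) + 8*(-124)²) = 13845*(-14732) + (-140760 + 37696 + 8*15376) = -203964540 + (-140760 + 37696 + 123008) = -203964540 + 19944 = -203944596)
1/f = 1/(-203944596) = -1/203944596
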